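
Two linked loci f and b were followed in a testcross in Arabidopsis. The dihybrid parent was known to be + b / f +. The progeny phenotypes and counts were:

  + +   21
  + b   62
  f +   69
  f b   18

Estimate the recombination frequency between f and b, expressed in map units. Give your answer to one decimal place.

22.9 map units

The recombinant classes are + + and f b: 21 + 18 = 39.
Recombination frequency = 39/170 = 0.2294 ≈ 22.9%, i.e. 22.9 map units.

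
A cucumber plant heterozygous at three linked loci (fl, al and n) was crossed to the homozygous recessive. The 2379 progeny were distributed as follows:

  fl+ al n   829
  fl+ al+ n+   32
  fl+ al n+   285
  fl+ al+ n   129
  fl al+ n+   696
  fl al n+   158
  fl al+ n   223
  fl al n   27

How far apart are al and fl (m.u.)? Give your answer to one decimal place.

The two most frequent reciprocal classes, fl al+ n+ and fl+ al n, are the parental types, so the F1 was fl al+ n+ / fl+ al n.
The two rarest classes, fl+ al+ n+ and fl al n, are the double crossovers. Comparing them with the parentals, only the fl allele has switched, so fl is the middle locus and the order is n – fl – al.
Crossovers in the fl–al interval produce the single-crossover classes fl al n+ and fl+ al+ n (158 + 129 = 287) plus the double crossovers (59).
RF(fl–al) = (287 + 59) / 2379 = 346/2379 = 0.1454 → 14.5 m.u.

14.5 m.u.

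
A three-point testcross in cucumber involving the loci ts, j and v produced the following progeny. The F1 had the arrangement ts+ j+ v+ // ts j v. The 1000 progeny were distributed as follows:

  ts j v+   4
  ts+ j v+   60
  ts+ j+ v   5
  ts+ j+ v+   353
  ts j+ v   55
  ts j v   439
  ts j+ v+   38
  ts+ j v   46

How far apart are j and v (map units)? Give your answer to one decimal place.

The two rarest classes, ts+ j+ v and ts j v+, are the double crossovers. Comparing them with the parentals, only the v allele has switched, so v is the middle locus and the order is ts – v – j.
Crossovers in the v–j interval produce the single-crossover classes ts+ j v+ and ts j+ v (60 + 55 = 115) plus the double crossovers (9).
RF(v–j) = (115 + 9) / 1000 = 124/1000 = 0.1240 → 12.4 map units.

12.4 map units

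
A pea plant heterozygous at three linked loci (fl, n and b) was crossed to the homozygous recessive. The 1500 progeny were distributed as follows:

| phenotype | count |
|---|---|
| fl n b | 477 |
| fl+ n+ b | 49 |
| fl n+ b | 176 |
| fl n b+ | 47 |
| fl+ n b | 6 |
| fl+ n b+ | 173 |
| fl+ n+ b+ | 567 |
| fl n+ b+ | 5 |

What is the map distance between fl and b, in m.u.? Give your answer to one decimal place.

The two most frequent reciprocal classes, fl+ n+ b+ and fl n b, are the parental types, so the F1 was fl+ n+ b+ / fl n b.
The two rarest classes, fl n+ b+ and fl+ n b, are the double crossovers. Comparing them with the parentals, only the fl allele has switched, so fl is the middle locus and the order is n – fl – b.
Crossovers in the fl–b interval produce the single-crossover classes fl+ n+ b and fl n b+ (49 + 47 = 96) plus the double crossovers (11).
RF(fl–b) = (96 + 11) / 1500 = 107/1500 = 0.0713 → 7.1 m.u.

7.1 m.u.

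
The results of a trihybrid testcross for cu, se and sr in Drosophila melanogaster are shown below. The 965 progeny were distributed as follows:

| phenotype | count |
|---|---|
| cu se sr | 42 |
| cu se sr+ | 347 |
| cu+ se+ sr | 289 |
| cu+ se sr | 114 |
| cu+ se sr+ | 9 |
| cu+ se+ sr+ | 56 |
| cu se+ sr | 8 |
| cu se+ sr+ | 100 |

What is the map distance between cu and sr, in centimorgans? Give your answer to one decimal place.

The two most frequent reciprocal classes, cu+ se+ sr and cu se sr+, are the parental types, so the F1 was cu+ se+ sr / cu se sr+.
The two rarest classes, cu se+ sr and cu+ se sr+, are the double crossovers. Comparing them with the parentals, only the cu allele has switched, so cu is the middle locus and the order is se – cu – sr.
Crossovers in the cu–sr interval produce the single-crossover classes cu+ se+ sr+ and cu se sr (56 + 42 = 98) plus the double crossovers (17).
RF(cu–sr) = (98 + 17) / 965 = 115/965 = 0.1192 → 11.9 centimorgans.

11.9 centimorgans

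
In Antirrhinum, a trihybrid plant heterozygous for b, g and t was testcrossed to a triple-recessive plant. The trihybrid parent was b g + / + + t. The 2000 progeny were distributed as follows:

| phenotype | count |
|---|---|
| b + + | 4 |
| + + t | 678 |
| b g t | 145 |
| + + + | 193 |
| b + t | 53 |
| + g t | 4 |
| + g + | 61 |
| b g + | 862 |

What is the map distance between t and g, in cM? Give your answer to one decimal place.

17.3 cM

The two rarest classes, b + + and + g t, are the double crossovers. Comparing them with the parentals, only the g allele has switched, so g is the middle locus and the order is t – g – b.
Crossovers in the t–g interval produce the single-crossover classes b g t and + + + (145 + 193 = 338) plus the double crossovers (8).
RF(t–g) = (338 + 8) / 2000 = 346/2000 = 0.1730 → 17.3 cM.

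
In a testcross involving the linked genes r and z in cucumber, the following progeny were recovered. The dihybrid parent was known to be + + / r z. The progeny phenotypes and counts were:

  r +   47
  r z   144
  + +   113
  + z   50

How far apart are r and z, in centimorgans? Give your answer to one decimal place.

27.4 centimorgans

The recombinant classes are + z and r +: 50 + 47 = 97.
Recombination frequency = 97/354 = 0.2740 ≈ 27.4%, i.e. 27.4 centimorgans.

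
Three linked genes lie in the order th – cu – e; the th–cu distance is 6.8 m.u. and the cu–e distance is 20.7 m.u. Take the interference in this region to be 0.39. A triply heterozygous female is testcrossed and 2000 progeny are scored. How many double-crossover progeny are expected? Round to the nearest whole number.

Map distances give recombination frequencies of 0.068 and 0.207 for the two intervals.
With interference 0.39 (so coincidence = 0.61), expected double-crossover frequency = 0.068 × 0.207 × 0.61 = 0.00859.
Expected number = 0.00859 × 2000 = 17.17 ≈ 17.

17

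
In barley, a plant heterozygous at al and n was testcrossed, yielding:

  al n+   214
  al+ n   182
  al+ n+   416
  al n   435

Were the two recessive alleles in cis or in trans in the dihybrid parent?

cis

The two most frequent classes are al+ n+ (416) and al n (435); these are the parental (non-recombinant) types.
So the F1 carried al+ n+ on one chromosome and al n on the other — the recessive alleles are on the same chromosome (cis / coupling).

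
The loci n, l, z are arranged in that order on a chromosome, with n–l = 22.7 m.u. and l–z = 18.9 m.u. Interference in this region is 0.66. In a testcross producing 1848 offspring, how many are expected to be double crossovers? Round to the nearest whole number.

Map distances give recombination frequencies of 0.227 and 0.189 for the two intervals.
With interference 0.66 (so coincidence = 0.34), expected double-crossover frequency = 0.227 × 0.189 × 0.34 = 0.01459.
Expected number = 0.01459 × 1848 = 26.96 ≈ 27.

27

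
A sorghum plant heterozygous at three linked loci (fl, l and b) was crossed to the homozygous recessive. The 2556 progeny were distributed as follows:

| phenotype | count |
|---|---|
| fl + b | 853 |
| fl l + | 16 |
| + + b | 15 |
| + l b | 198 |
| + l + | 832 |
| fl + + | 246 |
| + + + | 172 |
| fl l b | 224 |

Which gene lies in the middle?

The two most frequent reciprocal classes, + l + and fl + b, are the parental types, so the F1 was + l + / fl + b.
The two rarest classes, fl l + and + + b, are the double crossovers. Comparing them with the parentals, only the fl allele has switched, so fl is the middle locus and the order is b – fl – l.

fl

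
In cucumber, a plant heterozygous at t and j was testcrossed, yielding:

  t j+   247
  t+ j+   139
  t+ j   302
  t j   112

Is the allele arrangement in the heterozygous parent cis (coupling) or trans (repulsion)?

The two most frequent classes are t+ j (302) and t j+ (247); these are the parental (non-recombinant) types.
So the F1 carried t+ j on one chromosome and t j+ on the other — the recessive alleles are on opposite chromosomes (trans / repulsion).

trans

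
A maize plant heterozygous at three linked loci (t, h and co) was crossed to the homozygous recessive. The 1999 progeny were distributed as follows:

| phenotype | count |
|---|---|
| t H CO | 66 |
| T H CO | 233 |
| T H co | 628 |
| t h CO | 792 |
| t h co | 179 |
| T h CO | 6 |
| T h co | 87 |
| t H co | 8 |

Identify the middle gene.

The two most frequent reciprocal classes, T H co and t h CO, are the parental types, so the F1 was T H co / t h CO.
The two rarest classes, t H co and T h CO, are the double crossovers. Comparing them with the parentals, only the t allele has switched, so t is the middle locus and the order is co – t – h.

t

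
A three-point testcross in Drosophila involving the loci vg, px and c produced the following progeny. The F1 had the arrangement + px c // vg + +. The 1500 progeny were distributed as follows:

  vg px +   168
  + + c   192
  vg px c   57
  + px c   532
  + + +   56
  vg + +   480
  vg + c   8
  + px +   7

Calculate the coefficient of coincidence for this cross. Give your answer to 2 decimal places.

The two rarest classes, + px + and vg + c, are the double crossovers. Comparing them with the parentals, only the c allele has switched, so c is the middle locus and the order is px – c – vg.
px–c: (360 + 15)/1500 = 0.2500; c–vg: (113 + 15)/1500 = 0.0853.
Expected DCO frequency = 0.2500 × 0.0853 ≈ 0.02133; observed = 15/1500 ≈ 0.01000.
Coefficient of coincidence = 0.01000/0.02133 ≈ 0.47.

0.47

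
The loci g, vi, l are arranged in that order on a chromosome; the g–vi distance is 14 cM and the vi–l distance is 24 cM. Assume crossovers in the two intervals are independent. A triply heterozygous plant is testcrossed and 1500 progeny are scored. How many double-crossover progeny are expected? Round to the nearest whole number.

Map distances give recombination frequencies of 0.140 and 0.240 for the two intervals.
With no interference, expected double-crossover frequency = 0.140 × 0.240 = 0.03360.
Expected number = 0.03360 × 1500 = 50.40 ≈ 50.

50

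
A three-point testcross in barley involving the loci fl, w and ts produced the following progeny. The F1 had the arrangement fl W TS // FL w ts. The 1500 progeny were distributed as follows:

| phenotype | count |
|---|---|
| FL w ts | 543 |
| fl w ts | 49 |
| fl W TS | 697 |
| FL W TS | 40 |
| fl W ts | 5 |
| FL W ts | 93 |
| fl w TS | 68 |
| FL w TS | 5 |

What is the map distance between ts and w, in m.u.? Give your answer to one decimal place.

The two rarest classes, fl W ts and FL w TS, are the double crossovers. Comparing them with the parentals, only the ts allele has switched, so ts is the middle locus and the order is w – ts – fl.
Crossovers in the w–ts interval produce the single-crossover classes fl w TS and FL W ts (68 + 93 = 161) plus the double crossovers (10).
RF(w–ts) = (161 + 10) / 1500 = 171/1500 = 0.1140 → 11.4 m.u.

11.4 m.u.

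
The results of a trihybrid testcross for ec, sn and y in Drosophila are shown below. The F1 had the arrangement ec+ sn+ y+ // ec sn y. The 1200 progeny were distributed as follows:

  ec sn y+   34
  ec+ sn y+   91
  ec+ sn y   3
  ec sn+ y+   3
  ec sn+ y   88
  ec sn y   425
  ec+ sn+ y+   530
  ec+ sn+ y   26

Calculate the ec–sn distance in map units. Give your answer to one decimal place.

The two rarest classes, ec sn+ y+ and ec+ sn y, are the double crossovers. Comparing them with the parentals, only the ec allele has switched, so ec is the middle locus and the order is sn – ec – y.
Crossovers in the sn–ec interval produce the single-crossover classes ec+ sn y+ and ec sn+ y (91 + 88 = 179) plus the double crossovers (6).
RF(sn–ec) = (179 + 6) / 1200 = 185/1200 = 0.1542 → 15.4 map units.

15.4 map units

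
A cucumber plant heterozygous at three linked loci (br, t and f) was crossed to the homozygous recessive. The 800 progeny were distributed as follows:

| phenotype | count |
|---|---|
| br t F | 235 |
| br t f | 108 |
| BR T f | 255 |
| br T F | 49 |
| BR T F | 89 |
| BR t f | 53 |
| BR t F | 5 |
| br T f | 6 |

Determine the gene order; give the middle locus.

br

The two most frequent reciprocal classes, br t F and BR T f, are the parental types, so the F1 was br t F / BR T f.
The two rarest classes, BR t F and br T f, are the double crossovers. Comparing them with the parentals, only the br allele has switched, so br is the middle locus and the order is t – br – f.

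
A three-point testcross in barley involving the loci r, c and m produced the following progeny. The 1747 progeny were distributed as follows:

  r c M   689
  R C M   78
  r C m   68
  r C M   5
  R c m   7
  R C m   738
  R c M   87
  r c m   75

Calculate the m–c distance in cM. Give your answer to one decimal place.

The two most frequent reciprocal classes, r c M and R C m, are the parental types, so the F1 was r c M / R C m.
The two rarest classes, r C M and R c m, are the double crossovers. Comparing them with the parentals, only the c allele has switched, so c is the middle locus and the order is r – c – m.
Crossovers in the c–m interval produce the single-crossover classes r c m and R C M (75 + 78 = 153) plus the double crossovers (12).
RF(c–m) = (153 + 12) / 1747 = 165/1747 = 0.0944 → 9.4 cM.

9.4 cM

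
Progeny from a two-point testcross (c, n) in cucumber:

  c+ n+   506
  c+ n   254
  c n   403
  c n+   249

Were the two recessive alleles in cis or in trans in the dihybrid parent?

cis

The two most frequent classes are c+ n+ (506) and c n (403); these are the parental (non-recombinant) types.
So the F1 carried c+ n+ on one chromosome and c n on the other — the recessive alleles are on the same chromosome (cis / coupling).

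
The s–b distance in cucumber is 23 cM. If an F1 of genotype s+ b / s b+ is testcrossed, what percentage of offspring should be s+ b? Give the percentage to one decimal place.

A map distance of 23 cM corresponds to a recombination frequency of 0.230.
The F1 is s+ b / s b+, so s+ b is a parental gamete class with expected frequency (1 − r)/2 = 0.770/2 = 0.3850.
That is 0.3850 = 38.5% of the progeny.

38.5%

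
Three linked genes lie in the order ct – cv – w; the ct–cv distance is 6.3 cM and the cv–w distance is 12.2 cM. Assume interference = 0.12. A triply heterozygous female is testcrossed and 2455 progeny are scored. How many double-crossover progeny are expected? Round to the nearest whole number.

17

Map distances give recombination frequencies of 0.063 and 0.122 for the two intervals.
With interference 0.12 (so coincidence = 0.88), expected double-crossover frequency = 0.063 × 0.122 × 0.88 = 0.00676.
Expected number = 0.00676 × 2455 = 16.60 ≈ 17.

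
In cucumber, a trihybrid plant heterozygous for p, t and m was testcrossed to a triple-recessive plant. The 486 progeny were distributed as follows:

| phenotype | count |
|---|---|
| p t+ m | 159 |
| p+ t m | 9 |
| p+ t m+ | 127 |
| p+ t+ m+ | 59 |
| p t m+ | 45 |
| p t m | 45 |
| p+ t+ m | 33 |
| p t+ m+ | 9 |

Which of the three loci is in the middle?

m

The two most frequent reciprocal classes, p t+ m and p+ t m+, are the parental types, so the F1 was p t+ m / p+ t m+.
The two rarest classes, p t+ m+ and p+ t m, are the double crossovers. Comparing them with the parentals, only the m allele has switched, so m is the middle locus and the order is p – m – t.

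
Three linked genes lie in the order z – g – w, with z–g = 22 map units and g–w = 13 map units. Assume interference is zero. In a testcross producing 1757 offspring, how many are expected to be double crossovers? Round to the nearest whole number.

Map distances give recombination frequencies of 0.220 and 0.130 for the two intervals.
With no interference, expected double-crossover frequency = 0.220 × 0.130 = 0.02860.
Expected number = 0.02860 × 1757 = 50.25 ≈ 50.

50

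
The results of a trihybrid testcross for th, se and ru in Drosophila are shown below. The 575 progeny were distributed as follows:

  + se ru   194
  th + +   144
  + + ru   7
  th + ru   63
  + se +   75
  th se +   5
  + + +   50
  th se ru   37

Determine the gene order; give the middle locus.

se

The two most frequent reciprocal classes, th + + and + se ru, are the parental types, so the F1 was th + + / + se ru.
The two rarest classes, th se + and + + ru, are the double crossovers. Comparing them with the parentals, only the se allele has switched, so se is the middle locus and the order is ru – se – th.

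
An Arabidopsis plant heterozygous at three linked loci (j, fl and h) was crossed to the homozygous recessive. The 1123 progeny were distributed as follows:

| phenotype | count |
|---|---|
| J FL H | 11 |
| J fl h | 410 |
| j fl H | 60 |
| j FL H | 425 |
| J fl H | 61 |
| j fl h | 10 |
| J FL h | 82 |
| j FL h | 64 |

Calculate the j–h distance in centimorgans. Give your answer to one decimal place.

13.0 centimorgans

The two most frequent reciprocal classes, j FL H and J fl h, are the parental types, so the F1 was j FL H / J fl h.
The two rarest classes, J FL H and j fl h, are the double crossovers. Comparing them with the parentals, only the j allele has switched, so j is the middle locus and the order is fl – j – h.
Crossovers in the j–h interval produce the single-crossover classes j FL h and J fl H (64 + 61 = 125) plus the double crossovers (21).
RF(j–h) = (125 + 21) / 1123 = 146/1123 = 0.1300 → 13.0 centimorgans.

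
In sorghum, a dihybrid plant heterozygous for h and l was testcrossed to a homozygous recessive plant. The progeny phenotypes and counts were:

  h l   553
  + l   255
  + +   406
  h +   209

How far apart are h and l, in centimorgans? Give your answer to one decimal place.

32.6 centimorgans

The two most frequent classes, + + (406) and h l (553), are the parental types, so the F1 was + + / h l.
The recombinant classes are + l and h +: 255 + 209 = 464.
Recombination frequency = 464/1423 = 0.3261 ≈ 32.6%, i.e. 32.6 centimorgans.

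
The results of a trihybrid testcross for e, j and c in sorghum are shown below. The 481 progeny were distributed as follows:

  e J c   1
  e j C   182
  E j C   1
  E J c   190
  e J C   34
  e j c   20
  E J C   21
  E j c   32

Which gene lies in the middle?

e

The two most frequent reciprocal classes, E J c and e j C, are the parental types, so the F1 was E J c / e j C.
The two rarest classes, e J c and E j C, are the double crossovers. Comparing them with the parentals, only the e allele has switched, so e is the middle locus and the order is j – e – c.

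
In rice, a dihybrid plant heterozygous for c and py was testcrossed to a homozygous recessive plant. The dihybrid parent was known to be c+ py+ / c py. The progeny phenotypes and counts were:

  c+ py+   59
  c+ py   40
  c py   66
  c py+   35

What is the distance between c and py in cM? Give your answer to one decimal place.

37.5 cM

The recombinant classes are c+ py and c py+: 40 + 35 = 75.
Recombination frequency = 75/200 = 0.3750 ≈ 37.5%, i.e. 37.5 cM.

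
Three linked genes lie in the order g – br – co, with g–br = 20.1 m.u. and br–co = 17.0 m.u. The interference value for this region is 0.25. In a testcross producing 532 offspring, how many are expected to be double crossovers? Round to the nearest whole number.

Map distances give recombination frequencies of 0.201 and 0.170 for the two intervals.
With interference 0.25 (so coincidence = 0.75), expected double-crossover frequency = 0.201 × 0.170 × 0.75 = 0.02563.
Expected number = 0.02563 × 532 = 13.63 ≈ 14.

14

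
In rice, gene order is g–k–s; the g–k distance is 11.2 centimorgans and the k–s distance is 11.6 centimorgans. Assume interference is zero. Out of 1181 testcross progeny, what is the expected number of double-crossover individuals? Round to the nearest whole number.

Map distances give recombination frequencies of 0.112 and 0.116 for the two intervals.
With no interference, expected double-crossover frequency = 0.112 × 0.116 = 0.01299.
Expected number = 0.01299 × 1181 = 15.34 ≈ 15.

15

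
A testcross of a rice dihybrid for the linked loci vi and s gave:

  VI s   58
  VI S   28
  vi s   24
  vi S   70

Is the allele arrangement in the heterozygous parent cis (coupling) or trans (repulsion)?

The two most frequent classes are VI s (58) and vi S (70); these are the parental (non-recombinant) types.
So the F1 carried VI s on one chromosome and vi S on the other — the recessive alleles are on opposite chromosomes (trans / repulsion).

trans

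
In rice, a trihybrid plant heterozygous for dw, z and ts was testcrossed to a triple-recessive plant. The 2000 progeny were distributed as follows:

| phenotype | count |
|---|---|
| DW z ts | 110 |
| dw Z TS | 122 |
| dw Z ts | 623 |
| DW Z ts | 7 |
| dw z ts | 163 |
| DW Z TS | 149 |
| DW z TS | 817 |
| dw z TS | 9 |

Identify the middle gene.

The two most frequent reciprocal classes, DW z TS and dw Z ts, are the parental types, so the F1 was DW z TS / dw Z ts.
The two rarest classes, dw z TS and DW Z ts, are the double crossovers. Comparing them with the parentals, only the dw allele has switched, so dw is the middle locus and the order is z – dw – ts.

dw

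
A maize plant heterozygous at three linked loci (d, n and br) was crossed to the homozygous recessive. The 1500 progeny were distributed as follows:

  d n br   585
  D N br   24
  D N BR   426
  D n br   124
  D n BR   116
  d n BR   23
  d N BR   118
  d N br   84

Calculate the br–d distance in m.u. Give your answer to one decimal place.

19.3 m.u.

The two most frequent reciprocal classes, D N BR and d n br, are the parental types, so the F1 was D N BR / d n br.
The two rarest classes, D N br and d n BR, are the double crossovers. Comparing them with the parentals, only the br allele has switched, so br is the middle locus and the order is n – br – d.
Crossovers in the br–d interval produce the single-crossover classes d N BR and D n br (118 + 124 = 242) plus the double crossovers (47).
RF(br–d) = (242 + 47) / 1500 = 289/1500 = 0.1927 → 19.3 m.u.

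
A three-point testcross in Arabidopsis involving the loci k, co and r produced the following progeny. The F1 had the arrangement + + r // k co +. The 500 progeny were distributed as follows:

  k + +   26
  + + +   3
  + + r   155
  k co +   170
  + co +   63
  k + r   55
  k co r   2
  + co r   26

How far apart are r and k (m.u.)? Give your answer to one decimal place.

24.6 m.u.

The two rarest classes, + + + and k co r, are the double crossovers. Comparing them with the parentals, only the r allele has switched, so r is the middle locus and the order is co – r – k.
Crossovers in the r–k interval produce the single-crossover classes k + r and + co + (55 + 63 = 118) plus the double crossovers (5).
RF(r–k) = (118 + 5) / 500 = 123/500 = 0.2460 → 24.6 m.u.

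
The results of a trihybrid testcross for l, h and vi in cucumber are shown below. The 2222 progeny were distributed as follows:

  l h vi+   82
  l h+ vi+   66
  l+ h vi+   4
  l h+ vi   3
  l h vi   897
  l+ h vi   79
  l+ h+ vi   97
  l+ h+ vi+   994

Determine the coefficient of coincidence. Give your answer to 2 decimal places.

The two most frequent reciprocal classes, l h vi and l+ h+ vi+, are the parental types, so the F1 was l h vi / l+ h+ vi+.
The two rarest classes, l h+ vi and l+ h vi+, are the double crossovers. Comparing them with the parentals, only the h allele has switched, so h is the middle locus and the order is l – h – vi.
l–h: (145 + 7)/2222 = 0.0684; h–vi: (179 + 7)/2222 = 0.0837.
Expected DCO frequency = 0.0684 × 0.0837 ≈ 0.00573; observed = 7/2222 ≈ 0.00315.
Coefficient of coincidence = 0.00315/0.00573 ≈ 0.55.

0.55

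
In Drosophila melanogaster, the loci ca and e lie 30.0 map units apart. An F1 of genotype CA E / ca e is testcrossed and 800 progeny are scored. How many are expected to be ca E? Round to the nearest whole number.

120

A map distance of 30.0 map units corresponds to a recombination frequency of 0.300.
The F1 is CA E / ca e, so ca E is a recombinant gamete class with expected frequency r/2 = 0.300/2 = 0.1500.
Expected number = 0.1500 × 800 = 120.00 ≈ 120.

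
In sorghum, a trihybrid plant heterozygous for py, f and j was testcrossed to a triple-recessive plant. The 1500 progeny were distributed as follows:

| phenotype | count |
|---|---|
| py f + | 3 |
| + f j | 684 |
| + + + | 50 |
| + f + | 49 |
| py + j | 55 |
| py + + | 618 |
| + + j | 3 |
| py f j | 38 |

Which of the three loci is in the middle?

f

The two most frequent reciprocal classes, + f j and py + +, are the parental types, so the F1 was + f j / py + +.
The two rarest classes, + + j and py f +, are the double crossovers. Comparing them with the parentals, only the f allele has switched, so f is the middle locus and the order is py – f – j.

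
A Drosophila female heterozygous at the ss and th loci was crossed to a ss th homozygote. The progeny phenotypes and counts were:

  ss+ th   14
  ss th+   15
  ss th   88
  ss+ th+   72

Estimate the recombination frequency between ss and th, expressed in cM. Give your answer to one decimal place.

The two most frequent classes, ss+ th+ (72) and ss th (88), are the parental types, so the F1 was ss+ th+ / ss th.
The recombinant classes are ss+ th and ss th+: 14 + 15 = 29.
Recombination frequency = 29/189 = 0.1534 ≈ 15.3%, i.e. 15.3 cM.

15.3 cM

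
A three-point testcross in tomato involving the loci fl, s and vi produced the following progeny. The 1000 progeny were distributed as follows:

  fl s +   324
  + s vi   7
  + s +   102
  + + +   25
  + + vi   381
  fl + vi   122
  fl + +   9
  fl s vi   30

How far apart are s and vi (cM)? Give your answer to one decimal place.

7.1 cM

The two most frequent reciprocal classes, fl s + and + + vi, are the parental types, so the F1 was fl s + / + + vi.
The two rarest classes, fl + + and + s vi, are the double crossovers. Comparing them with the parentals, only the s allele has switched, so s is the middle locus and the order is vi – s – fl.
Crossovers in the vi–s interval produce the single-crossover classes fl s vi and + + + (30 + 25 = 55) plus the double crossovers (16).
RF(vi–s) = (55 + 16) / 1000 = 71/1000 = 0.0710 → 7.1 cM.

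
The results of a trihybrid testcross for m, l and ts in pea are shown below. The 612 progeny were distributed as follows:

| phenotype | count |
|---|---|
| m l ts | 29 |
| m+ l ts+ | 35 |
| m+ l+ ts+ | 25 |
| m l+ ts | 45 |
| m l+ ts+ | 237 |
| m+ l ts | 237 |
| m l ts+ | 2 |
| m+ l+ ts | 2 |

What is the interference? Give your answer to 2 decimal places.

The two most frequent reciprocal classes, m l+ ts+ and m+ l ts, are the parental types, so the F1 was m l+ ts+ / m+ l ts.
The two rarest classes, m l ts+ and m+ l+ ts, are the double crossovers. Comparing them with the parentals, only the l allele has switched, so l is the middle locus and the order is ts – l – m.
ts–l: (80 + 4)/612 = 0.1373; l–m: (54 + 4)/612 = 0.0948.
Expected DCO frequency = 0.1373 × 0.0948 ≈ 0.01302; observed = 4/612 ≈ 0.00654.
Coefficient of coincidence = 0.00654/0.01302 ≈ 0.50; interference = 1 − 0.50 = 0.50.

0.50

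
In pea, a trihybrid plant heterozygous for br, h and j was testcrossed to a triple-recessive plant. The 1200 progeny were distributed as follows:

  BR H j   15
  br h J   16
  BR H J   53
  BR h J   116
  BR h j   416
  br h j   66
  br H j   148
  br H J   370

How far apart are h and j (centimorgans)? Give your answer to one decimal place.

24.6 centimorgans

The two most frequent reciprocal classes, br H J and BR h j, are the parental types, so the F1 was br H J / BR h j.
The two rarest classes, br h J and BR H j, are the double crossovers. Comparing them with the parentals, only the h allele has switched, so h is the middle locus and the order is br – h – j.
Crossovers in the h–j interval produce the single-crossover classes br H j and BR h J (148 + 116 = 264) plus the double crossovers (31).
RF(h–j) = (264 + 31) / 1200 = 295/1200 = 0.2458 → 24.6 centimorgans.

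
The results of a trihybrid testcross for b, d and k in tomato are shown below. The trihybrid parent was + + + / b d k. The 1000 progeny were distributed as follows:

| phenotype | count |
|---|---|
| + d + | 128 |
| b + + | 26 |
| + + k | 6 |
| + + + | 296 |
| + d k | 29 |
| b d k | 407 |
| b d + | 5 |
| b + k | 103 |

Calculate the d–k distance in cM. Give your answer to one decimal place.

24.2 cM

The two rarest classes, + + k and b d +, are the double crossovers. Comparing them with the parentals, only the k allele has switched, so k is the middle locus and the order is b – k – d.
Crossovers in the k–d interval produce the single-crossover classes + d + and b + k (128 + 103 = 231) plus the double crossovers (11).
RF(k–d) = (231 + 11) / 1000 = 242/1000 = 0.2420 → 24.2 cM.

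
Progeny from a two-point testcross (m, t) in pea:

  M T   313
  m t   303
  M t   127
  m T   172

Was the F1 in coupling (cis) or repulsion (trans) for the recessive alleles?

The two most frequent classes are M T (313) and m t (303); these are the parental (non-recombinant) types.
So the F1 carried M T on one chromosome and m t on the other — the recessive alleles are on the same chromosome (cis / coupling).

cis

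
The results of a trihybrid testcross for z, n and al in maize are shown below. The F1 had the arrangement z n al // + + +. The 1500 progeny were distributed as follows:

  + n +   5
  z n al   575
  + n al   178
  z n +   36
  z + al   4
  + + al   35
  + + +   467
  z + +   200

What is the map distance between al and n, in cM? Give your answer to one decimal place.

5.3 cM

The two rarest classes, z + al and + n +, are the double crossovers. Comparing them with the parentals, only the n allele has switched, so n is the middle locus and the order is z – n – al.
Crossovers in the n–al interval produce the single-crossover classes z n + and + + al (36 + 35 = 71) plus the double crossovers (9).
RF(n–al) = (71 + 9) / 1500 = 80/1500 = 0.0533 → 5.3 cM.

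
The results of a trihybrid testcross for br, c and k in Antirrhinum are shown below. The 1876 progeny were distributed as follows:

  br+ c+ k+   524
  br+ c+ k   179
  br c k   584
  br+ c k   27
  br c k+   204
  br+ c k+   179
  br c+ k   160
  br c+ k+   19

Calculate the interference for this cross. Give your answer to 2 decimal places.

0.48

The two most frequent reciprocal classes, br c k and br+ c+ k+, are the parental types, so the F1 was br c k / br+ c+ k+.
The two rarest classes, br+ c k and br c+ k+, are the double crossovers. Comparing them with the parentals, only the br allele has switched, so br is the middle locus and the order is k – br – c.
k–br: (383 + 46)/1876 = 0.2287; br–c: (339 + 46)/1876 = 0.2052.
Expected DCO frequency = 0.2287 × 0.2052 ≈ 0.04693; observed = 46/1876 ≈ 0.02452.
Coefficient of coincidence = 0.02452/0.04693 ≈ 0.52; interference = 1 − 0.52 = 0.48.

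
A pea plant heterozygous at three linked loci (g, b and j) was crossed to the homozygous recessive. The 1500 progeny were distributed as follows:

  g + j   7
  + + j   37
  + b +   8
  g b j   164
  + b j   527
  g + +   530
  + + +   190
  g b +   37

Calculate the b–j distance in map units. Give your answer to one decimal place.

5.9 map units

The two most frequent reciprocal classes, g + + and + b j, are the parental types, so the F1 was g + + / + b j.
The two rarest classes, g + j and + b +, are the double crossovers. Comparing them with the parentals, only the j allele has switched, so j is the middle locus and the order is g – j – b.
Crossovers in the j–b interval produce the single-crossover classes g b + and + + j (37 + 37 = 74) plus the double crossovers (15).
RF(j–b) = (74 + 15) / 1500 = 89/1500 = 0.0593 → 5.9 map units.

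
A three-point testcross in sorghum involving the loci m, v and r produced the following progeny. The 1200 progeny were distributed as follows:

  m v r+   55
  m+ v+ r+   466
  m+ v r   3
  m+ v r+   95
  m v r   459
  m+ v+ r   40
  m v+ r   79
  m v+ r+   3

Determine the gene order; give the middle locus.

m

The two most frequent reciprocal classes, m+ v+ r+ and m v r, are the parental types, so the F1 was m+ v+ r+ / m v r.
The two rarest classes, m v+ r+ and m+ v r, are the double crossovers. Comparing them with the parentals, only the m allele has switched, so m is the middle locus and the order is r – m – v.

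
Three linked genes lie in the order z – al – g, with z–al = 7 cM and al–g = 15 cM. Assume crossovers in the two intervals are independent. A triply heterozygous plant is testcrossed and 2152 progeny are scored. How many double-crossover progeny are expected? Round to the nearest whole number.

23

Map distances give recombination frequencies of 0.070 and 0.150 for the two intervals.
With no interference, expected double-crossover frequency = 0.070 × 0.150 = 0.01050.
Expected number = 0.01050 × 2152 = 22.60 ≈ 23.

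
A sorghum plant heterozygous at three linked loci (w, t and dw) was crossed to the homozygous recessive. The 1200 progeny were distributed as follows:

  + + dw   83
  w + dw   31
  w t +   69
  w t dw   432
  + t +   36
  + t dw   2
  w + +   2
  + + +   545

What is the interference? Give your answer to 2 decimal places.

0.57

The two most frequent reciprocal classes, + + + and w t dw, are the parental types, so the F1 was + + + / w t dw.
The two rarest classes, w + + and + t dw, are the double crossovers. Comparing them with the parentals, only the w allele has switched, so w is the middle locus and the order is t – w – dw.
t–w: (67 + 4)/1200 = 0.0592; w–dw: (152 + 4)/1200 = 0.1300.
Expected DCO frequency = 0.0592 × 0.1300 ≈ 0.00770; observed = 4/1200 ≈ 0.00333.
Coefficient of coincidence = 0.00333/0.00770 ≈ 0.43; interference = 1 − 0.43 = 0.57.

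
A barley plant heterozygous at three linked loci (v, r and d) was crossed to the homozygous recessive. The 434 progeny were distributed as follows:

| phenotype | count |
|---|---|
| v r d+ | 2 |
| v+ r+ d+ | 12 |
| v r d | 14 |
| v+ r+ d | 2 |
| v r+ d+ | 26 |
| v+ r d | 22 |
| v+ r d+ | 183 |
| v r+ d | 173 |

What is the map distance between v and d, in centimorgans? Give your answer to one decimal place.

The two most frequent reciprocal classes, v+ r d+ and v r+ d, are the parental types, so the F1 was v+ r d+ / v r+ d.
The two rarest classes, v r d+ and v+ r+ d, are the double crossovers. Comparing them with the parentals, only the v allele has switched, so v is the middle locus and the order is d – v – r.
Crossovers in the d–v interval produce the single-crossover classes v+ r d and v r+ d+ (22 + 26 = 48) plus the double crossovers (4).
RF(d–v) = (48 + 4) / 434 = 52/434 = 0.1198 → 12.0 centimorgans.

12.0 centimorgans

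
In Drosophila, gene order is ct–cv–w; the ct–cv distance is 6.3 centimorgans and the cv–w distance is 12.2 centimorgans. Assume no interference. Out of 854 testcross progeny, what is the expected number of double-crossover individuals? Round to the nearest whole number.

7

Map distances give recombination frequencies of 0.063 and 0.122 for the two intervals.
With no interference, expected double-crossover frequency = 0.063 × 0.122 = 0.00769.
Expected number = 0.00769 × 854 = 6.56 ≈ 7.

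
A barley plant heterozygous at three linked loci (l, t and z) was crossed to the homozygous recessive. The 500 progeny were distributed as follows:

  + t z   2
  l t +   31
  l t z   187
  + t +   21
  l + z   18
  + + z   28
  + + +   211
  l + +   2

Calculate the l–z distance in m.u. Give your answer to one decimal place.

The two most frequent reciprocal classes, l t z and + + +, are the parental types, so the F1 was l t z / + + +.
The two rarest classes, + t z and l + +, are the double crossovers. Comparing them with the parentals, only the l allele has switched, so l is the middle locus and the order is z – l – t.
Crossovers in the z–l interval produce the single-crossover classes l t + and + + z (31 + 28 = 59) plus the double crossovers (4).
RF(z–l) = (59 + 4) / 500 = 63/500 = 0.1260 → 12.6 m.u.

12.6 m.u.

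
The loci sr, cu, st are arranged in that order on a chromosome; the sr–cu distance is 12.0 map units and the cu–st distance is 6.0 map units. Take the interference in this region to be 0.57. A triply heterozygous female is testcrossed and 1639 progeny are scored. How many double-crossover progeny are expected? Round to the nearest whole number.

5

Map distances give recombination frequencies of 0.120 and 0.060 for the two intervals.
With interference 0.57 (so coincidence = 0.43), expected double-crossover frequency = 0.120 × 0.060 × 0.43 = 0.00310.
Expected number = 0.00310 × 1639 = 5.07 ≈ 5.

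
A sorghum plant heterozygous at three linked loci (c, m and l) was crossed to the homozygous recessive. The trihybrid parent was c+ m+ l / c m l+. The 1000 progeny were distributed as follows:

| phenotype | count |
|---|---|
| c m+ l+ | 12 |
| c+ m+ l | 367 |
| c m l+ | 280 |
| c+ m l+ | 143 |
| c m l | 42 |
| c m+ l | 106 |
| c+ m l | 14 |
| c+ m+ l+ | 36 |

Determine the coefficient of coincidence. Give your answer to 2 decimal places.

0.91

The two rarest classes, c+ m l and c m+ l+, are the double crossovers. Comparing them with the parentals, only the m allele has switched, so m is the middle locus and the order is c – m – l.
c–m: (249 + 26)/1000 = 0.2750; m–l: (78 + 26)/1000 = 0.1040.
Expected DCO frequency = 0.2750 × 0.1040 ≈ 0.02860; observed = 26/1000 ≈ 0.02600.
Coefficient of coincidence = 0.02600/0.02860 ≈ 0.91.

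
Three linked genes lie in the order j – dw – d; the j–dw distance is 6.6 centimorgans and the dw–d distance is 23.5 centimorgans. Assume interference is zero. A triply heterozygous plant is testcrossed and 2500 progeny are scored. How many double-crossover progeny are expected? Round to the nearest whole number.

Map distances give recombination frequencies of 0.066 and 0.235 for the two intervals.
With no interference, expected double-crossover frequency = 0.066 × 0.235 = 0.01551.
Expected number = 0.01551 × 2500 = 38.77 ≈ 39.

39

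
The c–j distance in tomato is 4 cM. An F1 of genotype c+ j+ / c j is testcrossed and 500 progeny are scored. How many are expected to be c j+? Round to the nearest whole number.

A map distance of 4 cM corresponds to a recombination frequency of 0.040.
The F1 is c+ j+ / c j, so c j+ is a recombinant gamete class with expected frequency r/2 = 0.040/2 = 0.0200.
Expected number = 0.0200 × 500 = 10.00 ≈ 10.

10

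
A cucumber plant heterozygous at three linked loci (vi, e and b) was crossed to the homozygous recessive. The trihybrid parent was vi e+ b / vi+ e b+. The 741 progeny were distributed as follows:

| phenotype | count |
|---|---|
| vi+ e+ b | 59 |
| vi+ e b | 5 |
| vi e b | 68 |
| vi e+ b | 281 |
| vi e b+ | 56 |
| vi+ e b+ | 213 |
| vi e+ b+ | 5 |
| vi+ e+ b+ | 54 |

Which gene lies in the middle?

The two rarest classes, vi e+ b+ and vi+ e b, are the double crossovers. Comparing them with the parentals, only the b allele has switched, so b is the middle locus and the order is e – b – vi.

b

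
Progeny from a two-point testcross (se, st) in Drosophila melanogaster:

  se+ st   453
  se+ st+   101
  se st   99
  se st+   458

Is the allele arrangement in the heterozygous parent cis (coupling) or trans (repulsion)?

The two most frequent classes are se+ st (453) and se st+ (458); these are the parental (non-recombinant) types.
So the F1 carried se+ st on one chromosome and se st+ on the other — the recessive alleles are on opposite chromosomes (trans / repulsion).

trans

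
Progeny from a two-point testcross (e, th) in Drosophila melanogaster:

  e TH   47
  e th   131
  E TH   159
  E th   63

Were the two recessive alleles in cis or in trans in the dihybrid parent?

The two most frequent classes are E TH (159) and e th (131); these are the parental (non-recombinant) types.
So the F1 carried E TH on one chromosome and e th on the other — the recessive alleles are on the same chromosome (cis / coupling).

cis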